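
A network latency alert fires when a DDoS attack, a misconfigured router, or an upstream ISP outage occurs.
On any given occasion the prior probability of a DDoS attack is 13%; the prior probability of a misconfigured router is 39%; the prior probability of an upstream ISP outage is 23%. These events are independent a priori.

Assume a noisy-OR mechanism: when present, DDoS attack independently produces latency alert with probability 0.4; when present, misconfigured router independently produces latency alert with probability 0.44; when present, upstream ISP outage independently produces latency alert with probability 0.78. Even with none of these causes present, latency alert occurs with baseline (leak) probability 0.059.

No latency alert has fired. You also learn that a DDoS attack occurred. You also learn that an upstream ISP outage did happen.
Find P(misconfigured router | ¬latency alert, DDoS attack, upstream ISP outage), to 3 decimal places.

P(misconfigured router | ¬latency alert, DDoS attack, upstream ISP outage) ≈ 0.264

Under noisy-OR, P(latency alert | causes) = 1 − (1−0.059)·∏(1−qᵢ) over the active causes.
P(¬latency alert | DDoS attack, upstream ISP outage) = 0.124212×0.61 + 0.069559×0.39 = 0.075769 + 0.027128 = 0.102897
Restricting to configurations with misconfigured router present: 0.069559×0.39 = 0.027128.
P(misconfigured router | ¬latency alert, DDoS attack, upstream ISP outage) = 0.027128 / 0.102897 ≈ 0.264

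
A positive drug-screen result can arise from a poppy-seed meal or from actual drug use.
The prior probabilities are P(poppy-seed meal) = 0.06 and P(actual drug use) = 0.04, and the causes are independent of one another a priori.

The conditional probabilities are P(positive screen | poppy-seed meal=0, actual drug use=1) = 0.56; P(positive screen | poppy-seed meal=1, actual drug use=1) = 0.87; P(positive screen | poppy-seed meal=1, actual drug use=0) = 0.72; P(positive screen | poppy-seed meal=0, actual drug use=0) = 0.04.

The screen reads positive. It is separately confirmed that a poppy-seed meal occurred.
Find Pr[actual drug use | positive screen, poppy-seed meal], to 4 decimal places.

P(positive screen | poppy-seed meal) = 0.72*0.96 + 0.87*0.04 = 0.691200 + 0.034800 = 0.726000
The actual drug use-present share is 0.87*0.04 = 0.034800.
P(actual drug use | positive screen, poppy-seed meal) = 0.034800 / 0.726000 ≈ 0.0479

Pr[actual drug use | positive screen, poppy-seed meal] ≈ 0.0479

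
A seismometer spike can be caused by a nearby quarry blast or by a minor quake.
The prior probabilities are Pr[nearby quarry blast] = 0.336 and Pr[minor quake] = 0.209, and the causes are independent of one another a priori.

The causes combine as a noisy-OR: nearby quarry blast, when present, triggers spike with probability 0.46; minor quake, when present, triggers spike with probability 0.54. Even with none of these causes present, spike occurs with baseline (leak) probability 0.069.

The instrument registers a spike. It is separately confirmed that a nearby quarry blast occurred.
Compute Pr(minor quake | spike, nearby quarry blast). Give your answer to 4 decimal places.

Under noisy-OR, P(spike | causes) = 1 − (1−0.069)·∏(1−qᵢ) over the active causes.
By total probability over both values of minor quake:
  P(spike | nearby quarry blast) = 0.49726·0.791 + 0.76874·0.209
        = 0.393333 + 0.160667 = 0.554000
The terms with minor quake present sum to 0.160667, so
  P(minor quake | spike, nearby quarry blast) = 0.160667 / 0.554000 ≈ 0.2900

Pr(minor quake | spike, nearby quarry blast) ≈ 0.2900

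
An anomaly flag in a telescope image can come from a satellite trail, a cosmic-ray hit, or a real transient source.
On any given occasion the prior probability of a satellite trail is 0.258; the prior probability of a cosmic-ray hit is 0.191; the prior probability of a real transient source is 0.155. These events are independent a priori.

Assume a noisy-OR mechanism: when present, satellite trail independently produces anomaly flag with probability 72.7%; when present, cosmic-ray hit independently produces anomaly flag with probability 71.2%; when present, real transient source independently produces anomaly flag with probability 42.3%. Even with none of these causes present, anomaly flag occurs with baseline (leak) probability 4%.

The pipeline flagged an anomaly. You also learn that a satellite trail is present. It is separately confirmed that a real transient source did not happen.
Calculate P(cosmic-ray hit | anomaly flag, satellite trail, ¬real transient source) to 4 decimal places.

P(cosmic-ray hit | anomaly flag, satellite trail, ¬real transient source) ≈ 0.2283

Under noisy-OR, P(anomaly flag | causes) = 1 − (1−0.04)·∏(1−qᵢ) over the active causes.
P(anomaly flag | satellite trail, ¬real transient source) = 0.73792·0.809 + 0.924521·0.191 = 0.596977 + 0.176584 = 0.773561
The cosmic-ray hit-present share is 0.924521·0.191 = 0.176584.
So P(cosmic-ray hit | anomaly flag, satellite trail, ¬real transient source) = 0.176584/0.773561 ≈ 0.2283.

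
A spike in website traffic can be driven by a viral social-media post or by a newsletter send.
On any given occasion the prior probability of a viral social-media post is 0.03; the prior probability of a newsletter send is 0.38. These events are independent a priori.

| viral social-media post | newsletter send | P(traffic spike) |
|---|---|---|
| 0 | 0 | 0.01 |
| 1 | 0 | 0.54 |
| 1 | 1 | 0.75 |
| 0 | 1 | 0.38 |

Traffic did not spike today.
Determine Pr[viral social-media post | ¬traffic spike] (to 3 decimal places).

Pr[viral social-media post | ¬traffic spike] ≈ 0.014

Weight on viral social-media post=true, given the evidence: 0.008556 + 0.002850 = 0.011406
Normalizer over all consistent configurations: 0.99*0.97*0.62 + 0.62*0.97*0.38 + 0.46*0.03*0.62 + 0.25*0.03*0.38 = 0.835324
Posterior = 0.011406 / 0.835324 ≈ 0.014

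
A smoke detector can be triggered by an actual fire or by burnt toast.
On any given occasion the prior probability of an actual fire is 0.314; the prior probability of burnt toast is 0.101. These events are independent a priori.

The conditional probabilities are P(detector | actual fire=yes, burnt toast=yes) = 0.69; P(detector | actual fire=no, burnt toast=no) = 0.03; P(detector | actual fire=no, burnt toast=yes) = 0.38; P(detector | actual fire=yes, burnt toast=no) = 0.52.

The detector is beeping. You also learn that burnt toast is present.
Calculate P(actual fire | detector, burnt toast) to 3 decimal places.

P(actual fire | detector, burnt toast) ≈ 0.454

P(detector | burnt toast) = 0.38·0.686 + 0.69·0.314 = 0.260680 + 0.216660 = 0.477340
Restricting to configurations with actual fire present: 0.69·0.314 = 0.216660.
Hence the posterior is 0.216660/0.477340 ≈ 0.454.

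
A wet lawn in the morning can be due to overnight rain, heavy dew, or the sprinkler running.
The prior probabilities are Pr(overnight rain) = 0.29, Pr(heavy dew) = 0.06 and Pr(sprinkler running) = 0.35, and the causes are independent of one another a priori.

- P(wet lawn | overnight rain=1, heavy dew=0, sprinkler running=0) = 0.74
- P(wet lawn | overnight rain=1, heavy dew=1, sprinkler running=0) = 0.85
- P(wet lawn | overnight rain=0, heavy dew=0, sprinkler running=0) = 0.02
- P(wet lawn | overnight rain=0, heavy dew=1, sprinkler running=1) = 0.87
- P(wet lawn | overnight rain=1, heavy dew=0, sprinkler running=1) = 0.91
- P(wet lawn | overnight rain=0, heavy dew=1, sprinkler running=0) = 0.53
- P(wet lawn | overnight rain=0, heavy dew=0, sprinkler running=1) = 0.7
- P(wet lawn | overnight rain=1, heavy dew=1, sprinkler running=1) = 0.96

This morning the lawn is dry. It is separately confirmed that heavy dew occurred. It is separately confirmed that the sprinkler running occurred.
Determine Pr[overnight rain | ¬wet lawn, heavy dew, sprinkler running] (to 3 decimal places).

Pr[overnight rain | ¬wet lawn, heavy dew, sprinkler running] ≈ 0.112

For the numerator, keep only overnight rain=true terms: 0.04*0.29 = 0.011600
Denominator P(¬wet lawn | heavy dew, sprinkler running): 0.13*0.71 + 0.04*0.29 = 0.103900
P(overnight rain | ¬wet lawn, heavy dew, sprinkler running) = 0.011600/0.103900 ≈ 0.112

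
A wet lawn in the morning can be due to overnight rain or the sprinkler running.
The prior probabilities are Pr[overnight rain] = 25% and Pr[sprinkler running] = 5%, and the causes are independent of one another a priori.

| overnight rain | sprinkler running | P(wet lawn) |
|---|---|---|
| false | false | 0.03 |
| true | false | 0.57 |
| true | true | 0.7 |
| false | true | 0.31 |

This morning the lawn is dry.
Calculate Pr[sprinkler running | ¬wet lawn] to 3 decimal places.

By total probability over the 4 (overnight rain, sprinkler running) configurations:
  P(¬wet lawn) = 0.97*0.75*0.95 + 0.69*0.75*0.05 + 0.43*0.25*0.95 + 0.3*0.25*0.05
        = 0.691125 + 0.025875 + 0.102125 + 0.003750 = 0.822875
Configurations with sprinkler running contribute 0.029625, so
  P(sprinkler running | ¬wet lawn) = 0.029625 / 0.822875 ≈ 0.036

Pr[sprinkler running | ¬wet lawn] ≈ 0.036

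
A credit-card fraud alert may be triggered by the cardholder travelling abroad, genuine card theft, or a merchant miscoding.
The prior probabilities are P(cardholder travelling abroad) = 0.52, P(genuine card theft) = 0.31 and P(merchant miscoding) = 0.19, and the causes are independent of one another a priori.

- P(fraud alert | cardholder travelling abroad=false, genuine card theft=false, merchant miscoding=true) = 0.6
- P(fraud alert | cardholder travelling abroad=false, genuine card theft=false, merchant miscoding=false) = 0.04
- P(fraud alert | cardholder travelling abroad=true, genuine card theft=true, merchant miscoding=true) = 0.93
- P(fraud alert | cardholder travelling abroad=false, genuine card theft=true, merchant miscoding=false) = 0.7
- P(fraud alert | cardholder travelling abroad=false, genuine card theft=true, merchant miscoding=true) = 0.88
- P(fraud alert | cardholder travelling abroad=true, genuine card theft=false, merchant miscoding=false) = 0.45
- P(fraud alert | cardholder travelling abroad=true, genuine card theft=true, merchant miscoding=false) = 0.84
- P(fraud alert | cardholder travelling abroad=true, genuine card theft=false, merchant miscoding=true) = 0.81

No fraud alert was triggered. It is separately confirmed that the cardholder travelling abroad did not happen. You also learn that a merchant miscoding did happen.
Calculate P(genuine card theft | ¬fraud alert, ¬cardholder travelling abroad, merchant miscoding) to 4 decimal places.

Enumerate both values of genuine card theft and weight by the priors:
  P(¬fraud alert | ¬cardholder travelling abroad, merchant miscoding) = 0.4*0.69 + 0.12*0.31
        = 0.276000 + 0.037200 = 0.313200
The terms with genuine card theft present sum to 0.037200, so
  P(genuine card theft | ¬fraud alert, ¬cardholder travelling abroad, merchant miscoding) = 0.037200 / 0.313200 ≈ 0.1188

P(genuine card theft | ¬fraud alert, ¬cardholder travelling abroad, merchant miscoding) ≈ 0.1188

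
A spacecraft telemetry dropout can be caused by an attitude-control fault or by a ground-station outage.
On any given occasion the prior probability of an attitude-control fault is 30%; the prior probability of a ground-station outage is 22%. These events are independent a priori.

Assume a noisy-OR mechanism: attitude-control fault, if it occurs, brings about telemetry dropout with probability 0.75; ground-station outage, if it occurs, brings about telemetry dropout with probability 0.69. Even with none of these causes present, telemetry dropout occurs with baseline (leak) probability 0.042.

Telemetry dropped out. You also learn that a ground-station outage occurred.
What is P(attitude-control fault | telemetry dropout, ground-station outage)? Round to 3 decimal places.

P(attitude-control fault | telemetry dropout, ground-station outage) ≈ 0.361

Under noisy-OR, P(telemetry dropout | causes) = 1 − (1−0.042)·∏(1−qᵢ) over the active causes.
By total probability over both values of attitude-control fault:
  P(telemetry dropout | ground-station outage) = 0.70302×0.7 + 0.925755×0.3
        = 0.492114 + 0.277726 = 0.769840
Keeping only the attitude-control fault-present terms gives 0.277726, so
  P(attitude-control fault | telemetry dropout, ground-station outage) = 0.277726 / 0.769840 ≈ 0.361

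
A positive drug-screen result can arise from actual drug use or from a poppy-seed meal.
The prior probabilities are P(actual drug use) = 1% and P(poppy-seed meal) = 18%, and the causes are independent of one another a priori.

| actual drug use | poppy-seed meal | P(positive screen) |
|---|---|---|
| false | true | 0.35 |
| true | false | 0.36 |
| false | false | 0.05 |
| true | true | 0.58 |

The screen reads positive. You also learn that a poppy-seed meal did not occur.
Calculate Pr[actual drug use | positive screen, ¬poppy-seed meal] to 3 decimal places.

Pr[actual drug use | positive screen, ¬poppy-seed meal] ≈ 0.068

P(positive screen | ¬poppy-seed meal) = 0.05×0.99 + 0.36×0.01 = 0.049500 + 0.003600 = 0.053100
Restricting to configurations with actual drug use present: 0.36×0.01 = 0.003600.
P(actual drug use | positive screen, ¬poppy-seed meal) = 0.003600 / 0.053100 ≈ 0.068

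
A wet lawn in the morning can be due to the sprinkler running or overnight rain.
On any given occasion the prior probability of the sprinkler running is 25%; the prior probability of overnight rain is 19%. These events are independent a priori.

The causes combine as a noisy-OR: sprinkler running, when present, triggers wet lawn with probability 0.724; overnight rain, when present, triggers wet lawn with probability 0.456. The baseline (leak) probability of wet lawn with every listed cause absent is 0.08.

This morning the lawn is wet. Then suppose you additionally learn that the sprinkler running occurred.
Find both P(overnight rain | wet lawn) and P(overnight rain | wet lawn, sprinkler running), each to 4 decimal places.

P(overnight rain | wet lawn) ≈ 0.3596; P(overnight rain | wet lawn, sprinkler running) ≈ 0.2132

Under noisy-OR, P(wet lawn | causes) = 1 − (1−0.08)·∏(1−qᵢ) over the active causes.
Enumerate the 4 (sprinkler running, overnight rain) configurations and weight by the priors:
  P(wet lawn) = 0.08·0.75·0.81 + 0.49952·0.75·0.19 + 0.74608·0.25·0.81 + 0.861868·0.25·0.19
        = 0.048600 + 0.071182 + 0.151081 + 0.040939 = 0.311802
The terms with overnight rain present sum to 0.112121, so
  P(overnight rain | wet lawn) = 0.112121 / 0.311802 ≈ 0.3596

Now also conditioning on sprinkler running=true:
Enumerate both values of overnight rain and weight by the priors:
  P(wet lawn | sprinkler running) = 0.74608×0.81 + 0.861868×0.19
        = 0.604325 + 0.163755 = 0.768080
Configurations with overnight rain contribute 0.163755, so
  P(overnight rain | wet lawn, sprinkler running) = 0.163755 / 0.768080 ≈ 0.2132
— sprinkler running explains away the evidence for overnight rain.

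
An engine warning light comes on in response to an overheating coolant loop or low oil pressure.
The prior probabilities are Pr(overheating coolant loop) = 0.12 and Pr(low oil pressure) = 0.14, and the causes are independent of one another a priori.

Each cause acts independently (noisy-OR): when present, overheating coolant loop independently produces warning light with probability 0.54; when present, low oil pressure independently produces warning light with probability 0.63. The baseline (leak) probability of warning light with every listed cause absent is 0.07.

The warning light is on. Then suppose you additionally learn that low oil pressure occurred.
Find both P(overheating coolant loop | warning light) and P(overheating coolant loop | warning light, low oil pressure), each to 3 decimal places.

Under noisy-OR, P(warning light | causes) = 1 − (1−0.07)·∏(1−qᵢ) over the active causes.
Sum P(warning light|·) weighted by the priors over the 4 (overheating coolant loop, low oil pressure) configurations:
  P(warning light) = 0.07*0.88*0.86 + 0.6559*0.88*0.14 + 0.5722*0.12*0.86 + 0.841714*0.12*0.14
        = 0.052976 + 0.080807 + 0.059051 + 0.014141 = 0.206975
The terms with overheating coolant loop present sum to 0.073192, so
  P(overheating coolant loop | warning light) = 0.073192 / 0.206975 ≈ 0.354

Now also conditioning on low oil pressure=true:
P(warning light | low oil pressure) = 0.6559×0.88 + 0.841714×0.12 = 0.577192 + 0.101006 = 0.678198
Restricting to configurations with overheating coolant loop present: 0.841714×0.12 = 0.101006.
Hence the posterior is 0.101006/0.678198 ≈ 0.149.
The drop from 0.354 to 0.149 is the explaining-away (discounting) effect.

P(overheating coolant loop | warning light) ≈ 0.354; P(overheating coolant loop | warning light, low oil pressure) ≈ 0.149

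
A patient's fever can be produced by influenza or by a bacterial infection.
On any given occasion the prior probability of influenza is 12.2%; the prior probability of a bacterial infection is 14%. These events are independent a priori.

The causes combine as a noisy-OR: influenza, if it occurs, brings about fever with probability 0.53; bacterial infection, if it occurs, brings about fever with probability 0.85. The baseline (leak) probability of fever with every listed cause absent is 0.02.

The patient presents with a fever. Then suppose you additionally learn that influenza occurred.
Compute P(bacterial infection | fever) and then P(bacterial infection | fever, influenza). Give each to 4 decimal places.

P(bacterial infection | fever) ≈ 0.6275; P(bacterial infection | fever, influenza) ≈ 0.2193

Under noisy-OR, P(fever | causes) = 1 − (1−0.02)·∏(1−qᵢ) over the active causes.
P(fever) = 0.02·0.878·0.86 + 0.853·0.878·0.14 + 0.5394·0.122·0.86 + 0.93091·0.122·0.14 = 0.015102 + 0.104851 + 0.056594 + 0.015900 = 0.192447
Restricting to configurations with bacterial infection present: 0.104851 + 0.015900 = 0.120751.
Hence the posterior is 0.120751/0.192447 ≈ 0.6275.

Now condition on the additional information:
P(fever | influenza) = 0.5394·0.86 + 0.93091·0.14 = 0.463884 + 0.130327 = 0.594211
The bacterial infection-present share is 0.93091·0.14 = 0.130327.
So P(bacterial infection | fever, influenza) = 0.130327/0.594211 ≈ 0.2193.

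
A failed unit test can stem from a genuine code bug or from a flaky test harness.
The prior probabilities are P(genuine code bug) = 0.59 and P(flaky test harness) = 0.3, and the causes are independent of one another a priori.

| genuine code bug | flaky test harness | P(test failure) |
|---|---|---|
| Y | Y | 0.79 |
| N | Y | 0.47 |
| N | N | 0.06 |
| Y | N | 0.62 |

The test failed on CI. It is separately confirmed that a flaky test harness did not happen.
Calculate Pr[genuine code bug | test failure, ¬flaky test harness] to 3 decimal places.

Pr[genuine code bug | test failure, ¬flaky test harness] ≈ 0.937

Weight on genuine code bug=true, given the evidence: 0.62×0.59 = 0.365800
Normalizer over all consistent configurations: 0.06×0.41 + 0.62×0.59 = 0.390400
Posterior = 0.365800 / 0.390400 ≈ 0.937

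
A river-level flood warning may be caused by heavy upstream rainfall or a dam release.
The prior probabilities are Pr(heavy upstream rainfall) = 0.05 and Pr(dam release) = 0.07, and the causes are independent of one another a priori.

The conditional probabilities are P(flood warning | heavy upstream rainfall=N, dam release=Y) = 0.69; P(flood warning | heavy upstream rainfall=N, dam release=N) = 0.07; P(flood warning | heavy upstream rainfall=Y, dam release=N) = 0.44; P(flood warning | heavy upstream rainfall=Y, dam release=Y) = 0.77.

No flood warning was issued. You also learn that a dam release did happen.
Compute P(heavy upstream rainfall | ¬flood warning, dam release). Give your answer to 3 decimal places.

Numerator (weight on configurations with heavy upstream rainfall): 0.23·0.05 = 0.011500
Denominator P(¬flood warning | dam release): 0.31·0.95 + 0.23·0.05 = 0.306000
P(heavy upstream rainfall | ¬flood warning, dam release) = 0.011500/0.306000 ≈ 0.038

P(heavy upstream rainfall | ¬flood warning, dam release) ≈ 0.038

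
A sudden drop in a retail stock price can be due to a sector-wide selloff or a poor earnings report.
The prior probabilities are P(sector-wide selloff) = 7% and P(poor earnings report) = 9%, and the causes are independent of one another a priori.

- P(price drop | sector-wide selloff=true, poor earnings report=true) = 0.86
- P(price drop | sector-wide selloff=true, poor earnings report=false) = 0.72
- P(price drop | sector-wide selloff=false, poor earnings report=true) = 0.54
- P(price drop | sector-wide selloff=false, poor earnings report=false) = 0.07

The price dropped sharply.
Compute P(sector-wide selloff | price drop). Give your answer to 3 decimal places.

P(sector-wide selloff | price drop) ≈ 0.329

P(price drop) = 0.07*0.93*0.91 + 0.54*0.93*0.09 + 0.72*0.07*0.91 + 0.86*0.07*0.09 = 0.059241 + 0.045198 + 0.045864 + 0.005418 = 0.155721
Restricting to configurations with sector-wide selloff present: 0.045864 + 0.005418 = 0.051282.
So P(sector-wide selloff | price drop) = 0.051282/0.155721 ≈ 0.329.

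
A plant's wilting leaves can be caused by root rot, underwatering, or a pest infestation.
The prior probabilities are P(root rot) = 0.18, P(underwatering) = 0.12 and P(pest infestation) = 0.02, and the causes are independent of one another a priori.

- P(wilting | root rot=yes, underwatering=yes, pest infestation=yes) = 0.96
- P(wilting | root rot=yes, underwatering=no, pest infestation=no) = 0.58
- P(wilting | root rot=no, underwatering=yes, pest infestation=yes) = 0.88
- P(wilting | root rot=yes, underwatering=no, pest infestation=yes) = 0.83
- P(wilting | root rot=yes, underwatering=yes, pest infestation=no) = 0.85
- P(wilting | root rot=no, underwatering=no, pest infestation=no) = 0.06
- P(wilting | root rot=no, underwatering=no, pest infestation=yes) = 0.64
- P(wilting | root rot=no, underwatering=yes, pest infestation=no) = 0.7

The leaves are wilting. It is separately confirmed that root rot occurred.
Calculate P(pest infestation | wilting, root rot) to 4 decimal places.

P(wilting | root rot) = 0.58*0.88*0.98 + 0.83*0.88*0.02 + 0.85*0.12*0.98 + 0.96*0.12*0.02 = 0.500192 + 0.014608 + 0.099960 + 0.002304 = 0.617064
Of this, 0.016912 comes from 0.014608 + 0.002304 (the pest infestation=true cases).
Hence the posterior is 0.016912/0.617064 ≈ 0.0274.

P(pest infestation | wilting, root rot) ≈ 0.0274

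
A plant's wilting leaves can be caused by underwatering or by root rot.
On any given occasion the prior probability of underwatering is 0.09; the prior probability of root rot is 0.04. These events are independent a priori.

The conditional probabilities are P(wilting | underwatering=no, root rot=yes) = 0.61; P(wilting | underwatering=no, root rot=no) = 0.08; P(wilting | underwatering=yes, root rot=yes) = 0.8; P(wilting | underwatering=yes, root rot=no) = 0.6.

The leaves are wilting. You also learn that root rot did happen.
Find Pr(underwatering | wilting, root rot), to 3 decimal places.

Pr(underwatering | wilting, root rot) ≈ 0.115

P(wilting | root rot) = 0.61×0.91 + 0.8×0.09 = 0.555100 + 0.072000 = 0.627100
Restricting to configurations with underwatering present: 0.8×0.09 = 0.072000.
So P(underwatering | wilting, root rot) = 0.072000/0.627100 ≈ 0.115.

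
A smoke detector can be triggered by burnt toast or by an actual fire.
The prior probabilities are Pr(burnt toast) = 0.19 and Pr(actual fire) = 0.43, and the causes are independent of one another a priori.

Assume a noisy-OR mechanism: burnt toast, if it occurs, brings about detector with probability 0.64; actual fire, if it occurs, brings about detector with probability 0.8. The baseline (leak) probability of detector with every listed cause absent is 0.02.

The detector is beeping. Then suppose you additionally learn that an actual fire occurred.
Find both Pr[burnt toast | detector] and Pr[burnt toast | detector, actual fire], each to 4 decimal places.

Pr[burnt toast | detector] ≈ 0.3355; Pr[burnt toast | detector, actual fire] ≈ 0.2133

Under noisy-OR, P(detector | causes) = 1 − (1−0.02)·∏(1−qᵢ) over the active causes.
Enumerate the 4 (burnt toast, actual fire) configurations and weight by the priors:
  P(detector) = 0.02*0.81*0.57 + 0.804*0.81*0.43 + 0.6472*0.19*0.57 + 0.92944*0.19*0.43
        = 0.009234 + 0.280033 + 0.070092 + 0.075935 = 0.435294
The terms with burnt toast present sum to 0.146027, so
  P(burnt toast | detector) = 0.146027 / 0.435294 ≈ 0.3355

Now condition on the additional information:
Sum P(detector|·) weighted by the priors over both values of burnt toast:
  P(detector | actual fire) = 0.804×0.81 + 0.92944×0.19
        = 0.651240 + 0.176594 = 0.827834
Keeping only the burnt toast-present terms gives 0.176594, so
  P(burnt toast | detector, actual fire) = 0.176594 / 0.827834 ≈ 0.2133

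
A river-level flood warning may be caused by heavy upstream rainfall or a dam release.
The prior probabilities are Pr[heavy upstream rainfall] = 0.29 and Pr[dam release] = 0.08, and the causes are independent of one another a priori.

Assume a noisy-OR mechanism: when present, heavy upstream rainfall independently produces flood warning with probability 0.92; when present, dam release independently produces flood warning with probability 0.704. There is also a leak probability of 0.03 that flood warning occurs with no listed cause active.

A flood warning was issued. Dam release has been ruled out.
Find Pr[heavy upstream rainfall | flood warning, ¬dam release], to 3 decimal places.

Under noisy-OR, P(flood warning | causes) = 1 − (1−0.03)·∏(1−qᵢ) over the active causes.
For the numerator, keep only heavy upstream rainfall=true terms: 0.9224*0.29 = 0.267496
Normalizer over all consistent configurations: 0.03*0.71 + 0.9224*0.29 = 0.288796
P(heavy upstream rainfall | flood warning, ¬dam release) = 0.267496/0.288796 ≈ 0.926

Pr[heavy upstream rainfall | flood warning, ¬dam release] ≈ 0.926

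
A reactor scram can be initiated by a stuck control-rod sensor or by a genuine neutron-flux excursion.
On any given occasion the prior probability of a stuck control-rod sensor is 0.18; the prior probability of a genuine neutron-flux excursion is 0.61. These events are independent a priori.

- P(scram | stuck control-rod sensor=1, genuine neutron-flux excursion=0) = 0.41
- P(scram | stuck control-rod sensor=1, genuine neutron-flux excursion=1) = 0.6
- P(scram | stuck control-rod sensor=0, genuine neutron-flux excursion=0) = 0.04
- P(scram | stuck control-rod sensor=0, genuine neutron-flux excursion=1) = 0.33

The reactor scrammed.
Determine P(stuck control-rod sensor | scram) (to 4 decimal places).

For the numerator, keep only stuck control-rod sensor=true terms: 0.028782 + 0.065880 = 0.094662
Normalizer over all consistent configurations: 0.04×0.82×0.39 + 0.33×0.82×0.61 + 0.41×0.18×0.39 + 0.6×0.18×0.61 = 0.272520
P(stuck control-rod sensor | scram) = 0.094662/0.272520 ≈ 0.3474

P(stuck control-rod sensor | scram) ≈ 0.3474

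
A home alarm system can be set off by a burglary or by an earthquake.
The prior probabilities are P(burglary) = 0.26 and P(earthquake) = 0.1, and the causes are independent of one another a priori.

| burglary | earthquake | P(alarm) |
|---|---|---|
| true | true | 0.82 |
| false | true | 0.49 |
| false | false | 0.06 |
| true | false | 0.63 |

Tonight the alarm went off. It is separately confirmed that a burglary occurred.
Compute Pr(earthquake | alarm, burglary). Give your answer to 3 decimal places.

Pr(earthquake | alarm, burglary) ≈ 0.126

Enumerate both values of earthquake and weight by the priors:
  P(alarm | burglary) = 0.63·0.9 + 0.82·0.1
        = 0.567000 + 0.082000 = 0.649000
Keeping only the earthquake-present terms gives 0.082000, so
  P(earthquake | alarm, burglary) = 0.082000 / 0.649000 ≈ 0.126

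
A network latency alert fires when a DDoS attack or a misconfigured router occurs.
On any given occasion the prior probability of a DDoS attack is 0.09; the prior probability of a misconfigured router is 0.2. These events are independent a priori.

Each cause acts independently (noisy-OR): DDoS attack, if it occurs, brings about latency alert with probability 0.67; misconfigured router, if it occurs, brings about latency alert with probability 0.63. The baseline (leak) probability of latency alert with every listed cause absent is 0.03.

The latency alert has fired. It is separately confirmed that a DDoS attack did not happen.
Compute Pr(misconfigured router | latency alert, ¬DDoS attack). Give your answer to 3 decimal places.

Under noisy-OR, P(latency alert | causes) = 1 − (1−0.03)·∏(1−qᵢ) over the active causes.
Weight on misconfigured router=true, given the evidence: 0.6411*0.2 = 0.128220
Normalizer over all consistent configurations: 0.03*0.8 + 0.6411*0.2 = 0.152220
P(misconfigured router | latency alert, ¬DDoS attack) = 0.128220/0.152220 ≈ 0.842

Pr(misconfigured router | latency alert, ¬DDoS attack) ≈ 0.842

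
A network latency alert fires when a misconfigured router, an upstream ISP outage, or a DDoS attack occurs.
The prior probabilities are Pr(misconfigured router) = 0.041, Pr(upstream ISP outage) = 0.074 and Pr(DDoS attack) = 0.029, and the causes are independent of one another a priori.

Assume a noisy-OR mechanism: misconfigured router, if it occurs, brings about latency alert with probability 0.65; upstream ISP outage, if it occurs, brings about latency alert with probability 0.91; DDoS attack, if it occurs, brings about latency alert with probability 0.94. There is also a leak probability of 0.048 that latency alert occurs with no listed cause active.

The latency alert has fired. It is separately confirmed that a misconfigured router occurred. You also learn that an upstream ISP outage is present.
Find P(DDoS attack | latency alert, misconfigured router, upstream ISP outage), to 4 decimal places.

Under noisy-OR, P(latency alert | causes) = 1 − (1−0.048)·∏(1−qᵢ) over the active causes.
By total probability over both values of DDoS attack:
  P(latency alert | misconfigured router, upstream ISP outage) = 0.970012·0.971 + 0.998201·0.029
        = 0.941882 + 0.028948 = 0.970830
Keeping only the DDoS attack-present terms gives 0.028948, so
  P(DDoS attack | latency alert, misconfigured router, upstream ISP outage) = 0.028948 / 0.970830 ≈ 0.0298

P(DDoS attack | latency alert, misconfigured router, upstream ISP outage) ≈ 0.0298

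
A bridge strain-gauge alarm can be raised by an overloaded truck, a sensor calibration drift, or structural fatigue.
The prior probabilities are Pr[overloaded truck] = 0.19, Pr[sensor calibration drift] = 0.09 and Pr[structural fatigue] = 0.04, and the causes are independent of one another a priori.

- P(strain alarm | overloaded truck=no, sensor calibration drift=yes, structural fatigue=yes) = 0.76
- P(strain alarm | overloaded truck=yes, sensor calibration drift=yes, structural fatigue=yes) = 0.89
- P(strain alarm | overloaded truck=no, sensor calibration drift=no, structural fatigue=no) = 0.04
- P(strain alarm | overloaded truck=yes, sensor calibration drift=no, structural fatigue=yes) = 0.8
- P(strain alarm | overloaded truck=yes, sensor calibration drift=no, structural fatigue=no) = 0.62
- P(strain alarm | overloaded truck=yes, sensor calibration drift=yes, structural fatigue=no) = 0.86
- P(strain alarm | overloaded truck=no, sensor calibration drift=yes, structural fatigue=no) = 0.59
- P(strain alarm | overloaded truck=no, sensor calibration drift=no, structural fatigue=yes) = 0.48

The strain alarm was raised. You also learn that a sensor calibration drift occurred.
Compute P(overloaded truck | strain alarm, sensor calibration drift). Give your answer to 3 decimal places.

Enumerate the 4 (overloaded truck, structural fatigue) configurations and weight by the priors:
  P(strain alarm | sensor calibration drift) = 0.59·0.81·0.96 + 0.76·0.81·0.04 + 0.86·0.19·0.96 + 0.89·0.19·0.04
        = 0.458784 + 0.024624 + 0.156864 + 0.006764 = 0.647036
Keeping only the overloaded truck-present terms gives 0.163628, so
  P(overloaded truck | strain alarm, sensor calibration drift) = 0.163628 / 0.647036 ≈ 0.253

P(overloaded truck | strain alarm, sensor calibration drift) ≈ 0.253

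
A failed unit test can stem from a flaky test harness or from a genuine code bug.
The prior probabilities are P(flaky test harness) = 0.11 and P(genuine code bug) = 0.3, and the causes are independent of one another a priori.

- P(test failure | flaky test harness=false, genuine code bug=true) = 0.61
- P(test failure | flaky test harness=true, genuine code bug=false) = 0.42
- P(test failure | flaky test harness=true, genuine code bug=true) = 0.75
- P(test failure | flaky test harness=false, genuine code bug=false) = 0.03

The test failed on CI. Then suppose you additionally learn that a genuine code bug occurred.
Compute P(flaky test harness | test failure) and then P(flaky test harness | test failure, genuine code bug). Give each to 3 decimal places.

P(flaky test harness | test failure) ≈ 0.239; P(flaky test harness | test failure, genuine code bug) ≈ 0.132

Sum P(test failure|·) weighted by the priors over the 4 (flaky test harness, genuine code bug) configurations:
  P(test failure) = 0.03×0.89×0.7 + 0.61×0.89×0.3 + 0.42×0.11×0.7 + 0.75×0.11×0.3
        = 0.018690 + 0.162870 + 0.032340 + 0.024750 = 0.238650
Configurations with flaky test harness contribute 0.057090, so
  P(flaky test harness | test failure) = 0.057090 / 0.238650 ≈ 0.239

With the extra evidence:
Weight on flaky test harness=true, given the evidence: 0.75×0.11 = 0.082500
Normalizer over all consistent configurations: 0.61×0.89 + 0.75×0.11 = 0.625400
Posterior = 0.082500 / 0.625400 ≈ 0.132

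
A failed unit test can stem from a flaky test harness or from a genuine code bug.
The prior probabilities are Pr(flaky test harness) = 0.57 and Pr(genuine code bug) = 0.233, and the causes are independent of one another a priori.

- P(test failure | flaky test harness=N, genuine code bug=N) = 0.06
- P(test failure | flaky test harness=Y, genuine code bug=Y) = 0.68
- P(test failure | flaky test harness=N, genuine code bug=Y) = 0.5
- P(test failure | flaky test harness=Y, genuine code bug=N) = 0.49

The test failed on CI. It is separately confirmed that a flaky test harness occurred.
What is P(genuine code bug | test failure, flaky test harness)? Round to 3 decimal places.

Enumerate both values of genuine code bug and weight by the priors:
  P(test failure | flaky test harness) = 0.49*0.767 + 0.68*0.233
        = 0.375830 + 0.158440 = 0.534270
Keeping only the genuine code bug-present terms gives 0.158440, so
  P(genuine code bug | test failure, flaky test harness) = 0.158440 / 0.534270 ≈ 0.297

P(genuine code bug | test failure, flaky test harness) ≈ 0.297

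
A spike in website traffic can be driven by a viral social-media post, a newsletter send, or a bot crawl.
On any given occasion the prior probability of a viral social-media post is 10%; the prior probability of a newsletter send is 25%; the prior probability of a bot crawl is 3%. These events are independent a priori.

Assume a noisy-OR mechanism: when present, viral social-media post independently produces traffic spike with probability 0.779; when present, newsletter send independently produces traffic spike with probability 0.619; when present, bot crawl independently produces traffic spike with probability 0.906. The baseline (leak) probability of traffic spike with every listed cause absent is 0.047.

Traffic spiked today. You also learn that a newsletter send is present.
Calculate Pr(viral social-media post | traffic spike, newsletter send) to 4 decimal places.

Pr(viral social-media post | traffic spike, newsletter send) ≈ 0.1367

Under noisy-OR, P(traffic spike | causes) = 1 − (1−0.047)·∏(1−qᵢ) over the active causes.
P(traffic spike | newsletter send) = 0.636907*0.9*0.97 + 0.965869*0.9*0.03 + 0.919756*0.1*0.97 + 0.992457*0.1*0.03 = 0.556020 + 0.026078 + 0.089216 + 0.002977 = 0.674291
The viral social-media post-present share is 0.089216 + 0.002977 = 0.092193.
Hence the posterior is 0.092193/0.674291 ≈ 0.1367.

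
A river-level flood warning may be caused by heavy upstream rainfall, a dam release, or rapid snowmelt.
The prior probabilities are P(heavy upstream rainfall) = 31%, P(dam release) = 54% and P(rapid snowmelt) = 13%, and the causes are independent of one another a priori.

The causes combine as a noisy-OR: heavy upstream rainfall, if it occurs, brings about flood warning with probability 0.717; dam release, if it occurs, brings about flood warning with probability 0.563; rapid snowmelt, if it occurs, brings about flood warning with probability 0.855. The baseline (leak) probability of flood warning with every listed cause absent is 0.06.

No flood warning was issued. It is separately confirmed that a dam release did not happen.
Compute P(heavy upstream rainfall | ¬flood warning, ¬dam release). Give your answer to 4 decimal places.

Under noisy-OR, P(flood warning | causes) = 1 − (1−0.06)·∏(1−qᵢ) over the active causes.
P(¬flood warning | ¬dam release) = 0.94*0.69*0.87 + 0.1363*0.69*0.13 + 0.26602*0.31*0.87 + 0.038573*0.31*0.13 = 0.564282 + 0.012226 + 0.071746 + 0.001554 = 0.649808
Of this, 0.073300 comes from 0.071746 + 0.001554 (the heavy upstream rainfall=true cases).
Hence the posterior is 0.073300/0.649808 ≈ 0.1128.

P(heavy upstream rainfall | ¬flood warning, ¬dam release) ≈ 0.1128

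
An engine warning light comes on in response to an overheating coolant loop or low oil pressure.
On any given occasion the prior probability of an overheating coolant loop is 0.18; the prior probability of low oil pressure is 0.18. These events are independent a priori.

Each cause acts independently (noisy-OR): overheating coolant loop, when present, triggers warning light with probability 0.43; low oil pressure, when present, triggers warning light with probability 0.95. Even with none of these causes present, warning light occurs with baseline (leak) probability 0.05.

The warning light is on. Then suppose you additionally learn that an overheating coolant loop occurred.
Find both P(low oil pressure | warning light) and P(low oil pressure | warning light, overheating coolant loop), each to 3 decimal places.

P(low oil pressure | warning light) ≈ 0.630; P(low oil pressure | warning light, overheating coolant loop) ≈ 0.318

Under noisy-OR, P(warning light | causes) = 1 − (1−0.05)·∏(1−qᵢ) over the active causes.
By total probability over the 4 (overheating coolant loop, low oil pressure) configurations:
  P(warning light) = 0.05×0.82×0.82 + 0.9525×0.82×0.18 + 0.4585×0.18×0.82 + 0.972925×0.18×0.18
        = 0.033620 + 0.140589 + 0.067675 + 0.031523 = 0.273407
The terms with low oil pressure present sum to 0.172112, so
  P(low oil pressure | warning light) = 0.172112 / 0.273407 ≈ 0.630

Now condition on the additional information:
Sum P(warning light|·) weighted by the priors over both values of low oil pressure:
  P(warning light | overheating coolant loop) = 0.4585×0.82 + 0.972925×0.18
        = 0.375970 + 0.175126 = 0.551096
Keeping only the low oil pressure-present terms gives 0.175126, so
  P(low oil pressure | warning light, overheating coolant loop) = 0.175126 / 0.551096 ≈ 0.318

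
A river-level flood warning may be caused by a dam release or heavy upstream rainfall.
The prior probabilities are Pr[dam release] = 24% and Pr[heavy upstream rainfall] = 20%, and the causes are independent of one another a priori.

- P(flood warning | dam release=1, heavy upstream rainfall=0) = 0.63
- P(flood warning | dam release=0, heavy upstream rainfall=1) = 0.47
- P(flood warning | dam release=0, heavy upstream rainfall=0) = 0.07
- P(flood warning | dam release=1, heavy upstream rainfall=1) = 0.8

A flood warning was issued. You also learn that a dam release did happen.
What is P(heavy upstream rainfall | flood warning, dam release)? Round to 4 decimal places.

P(heavy upstream rainfall | flood warning, dam release) ≈ 0.2410

By total probability over both values of heavy upstream rainfall:
  P(flood warning | dam release) = 0.63·0.8 + 0.8·0.2
        = 0.504000 + 0.160000 = 0.664000
The terms with heavy upstream rainfall present sum to 0.160000, so
  P(heavy upstream rainfall | flood warning, dam release) = 0.160000 / 0.664000 ≈ 0.2410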